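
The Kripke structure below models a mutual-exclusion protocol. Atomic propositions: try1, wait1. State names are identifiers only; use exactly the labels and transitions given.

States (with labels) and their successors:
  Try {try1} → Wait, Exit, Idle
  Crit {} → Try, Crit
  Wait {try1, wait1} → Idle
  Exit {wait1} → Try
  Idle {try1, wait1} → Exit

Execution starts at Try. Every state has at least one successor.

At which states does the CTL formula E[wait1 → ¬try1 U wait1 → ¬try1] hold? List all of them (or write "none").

States satisfying wait1 → ¬try1: {Try, Crit, Exit}.
States satisfying E[wait1 → ¬try1 U wait1 → ¬try1]: {Try, Crit, Exit}.

{Try, Crit, Exit}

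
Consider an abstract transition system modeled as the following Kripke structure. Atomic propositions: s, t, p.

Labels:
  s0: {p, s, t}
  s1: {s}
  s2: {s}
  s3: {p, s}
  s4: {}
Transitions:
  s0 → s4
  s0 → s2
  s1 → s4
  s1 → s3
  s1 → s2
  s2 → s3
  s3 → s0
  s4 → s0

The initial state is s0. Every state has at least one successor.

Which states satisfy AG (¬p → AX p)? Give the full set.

{s0, s2, s3, s4}

States satisfying ¬p → AX p: {s0, s2, s3, s4}.
States satisfying AG (¬p → AX p): {s0, s2, s3, s4}.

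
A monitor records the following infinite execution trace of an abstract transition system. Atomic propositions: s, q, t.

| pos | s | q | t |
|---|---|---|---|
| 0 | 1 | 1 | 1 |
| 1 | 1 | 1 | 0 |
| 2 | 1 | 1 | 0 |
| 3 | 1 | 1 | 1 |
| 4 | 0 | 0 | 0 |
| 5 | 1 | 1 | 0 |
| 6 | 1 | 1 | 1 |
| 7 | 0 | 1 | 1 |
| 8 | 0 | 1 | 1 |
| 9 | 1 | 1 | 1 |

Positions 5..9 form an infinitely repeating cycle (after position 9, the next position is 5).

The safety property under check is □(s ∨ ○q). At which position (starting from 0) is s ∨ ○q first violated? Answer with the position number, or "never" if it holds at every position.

never

s ∨ ○q holds at every position 0..9, and those are all the positions the trace ever visits, so the invariant □(s ∨ ○q) is never violated.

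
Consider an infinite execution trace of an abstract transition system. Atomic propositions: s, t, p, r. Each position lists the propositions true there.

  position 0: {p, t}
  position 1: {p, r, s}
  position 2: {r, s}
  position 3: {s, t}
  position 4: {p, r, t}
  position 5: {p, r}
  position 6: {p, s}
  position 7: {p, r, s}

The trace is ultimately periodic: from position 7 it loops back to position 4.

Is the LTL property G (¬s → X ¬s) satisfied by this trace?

Violated

¬s → X ¬s must hold at every position from 0 onward. It fails at position 0, so G (¬s → X ¬s) is false.
Positions where ¬s holds: 0, 4, 5.
Check X ¬s at each: 0→fails, 4→ok, 5→fails.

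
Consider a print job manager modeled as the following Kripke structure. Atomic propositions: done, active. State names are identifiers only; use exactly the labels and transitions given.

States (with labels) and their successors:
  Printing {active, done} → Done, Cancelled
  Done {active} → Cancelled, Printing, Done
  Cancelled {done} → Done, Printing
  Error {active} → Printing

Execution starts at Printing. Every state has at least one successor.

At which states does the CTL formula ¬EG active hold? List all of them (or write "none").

States satisfying active: {Printing, Done, Error}.
States satisfying EG active: {Printing, Done, Error}.
States satisfying ¬EG active: {Cancelled}.

{Cancelled}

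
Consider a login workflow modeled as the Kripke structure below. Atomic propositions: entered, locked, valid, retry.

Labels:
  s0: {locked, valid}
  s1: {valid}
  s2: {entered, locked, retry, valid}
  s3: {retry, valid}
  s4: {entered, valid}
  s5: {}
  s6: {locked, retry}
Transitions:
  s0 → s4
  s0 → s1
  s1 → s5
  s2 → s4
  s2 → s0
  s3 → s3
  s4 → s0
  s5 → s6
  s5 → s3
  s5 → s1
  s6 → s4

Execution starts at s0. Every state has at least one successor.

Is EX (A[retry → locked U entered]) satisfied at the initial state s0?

Satisfied

States satisfying A[retry → locked U entered]: {s2, s4, s6}.
States satisfying EX (A[retry → locked U entered]): {s0, s2, s5, s6}.
s0 ∈ Sat(EX (A[retry → locked U entered])).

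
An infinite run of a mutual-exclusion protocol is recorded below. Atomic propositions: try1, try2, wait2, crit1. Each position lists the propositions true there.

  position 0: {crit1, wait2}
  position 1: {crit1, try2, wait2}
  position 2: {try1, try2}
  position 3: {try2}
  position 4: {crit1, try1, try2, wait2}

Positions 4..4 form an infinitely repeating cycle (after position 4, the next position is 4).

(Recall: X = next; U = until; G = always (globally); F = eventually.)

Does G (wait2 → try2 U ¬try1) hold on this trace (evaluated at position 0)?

Does not hold

wait2 → try2 U ¬try1 must hold at every position from 0 onward. It fails at position 4, so G (wait2 → try2 U ¬try1) is false.
Positions where wait2 holds: 0, 1, 4.
Check try2 U ¬try1 at each: 0→ok, 1→ok, 4→fails.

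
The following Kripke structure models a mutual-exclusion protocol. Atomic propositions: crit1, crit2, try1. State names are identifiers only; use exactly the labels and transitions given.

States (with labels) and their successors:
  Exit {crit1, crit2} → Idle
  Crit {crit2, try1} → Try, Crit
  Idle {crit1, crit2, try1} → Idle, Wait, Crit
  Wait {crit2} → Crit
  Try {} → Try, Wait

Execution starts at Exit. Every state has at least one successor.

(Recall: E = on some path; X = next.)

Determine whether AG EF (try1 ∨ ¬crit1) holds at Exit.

Satisfied

States satisfying EF (try1 ∨ ¬crit1): {Exit, Crit, Idle, Wait, Try}.
States satisfying AG EF (try1 ∨ ¬crit1): {Exit, Crit, Idle, Wait, Try}.
Every state reachable from Exit satisfies EF (try1 ∨ ¬crit1).
Exit ∈ Sat(AG EF (try1 ∨ ¬crit1)).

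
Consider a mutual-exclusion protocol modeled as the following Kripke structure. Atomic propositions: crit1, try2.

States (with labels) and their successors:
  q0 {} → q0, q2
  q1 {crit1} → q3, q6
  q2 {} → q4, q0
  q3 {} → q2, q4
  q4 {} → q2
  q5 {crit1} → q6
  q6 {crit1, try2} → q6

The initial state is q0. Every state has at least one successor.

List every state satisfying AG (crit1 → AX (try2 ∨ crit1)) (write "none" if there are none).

States satisfying crit1 → AX (try2 ∨ crit1): {q0, q2, q3, q4, q5, q6}.
States satisfying AG (crit1 → AX (try2 ∨ crit1)): {q0, q2, q3, q4, q5, q6}.

{q0, q2, q3, q4, q5, q6}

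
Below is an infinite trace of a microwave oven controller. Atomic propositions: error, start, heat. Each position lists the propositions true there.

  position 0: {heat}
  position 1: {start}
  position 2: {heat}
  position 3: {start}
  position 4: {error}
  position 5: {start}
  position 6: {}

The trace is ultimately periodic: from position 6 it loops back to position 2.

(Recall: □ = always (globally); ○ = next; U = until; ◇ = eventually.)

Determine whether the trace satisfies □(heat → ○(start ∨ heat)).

Satisfied

heat → ○(start ∨ heat) holds at every position 0..6, and those are all positions ever visited, so □(heat → ○(start ∨ heat)) holds.
Positions where heat holds: 0, 2.
Check ○(start ∨ heat) at each: 0→ok, 2→ok.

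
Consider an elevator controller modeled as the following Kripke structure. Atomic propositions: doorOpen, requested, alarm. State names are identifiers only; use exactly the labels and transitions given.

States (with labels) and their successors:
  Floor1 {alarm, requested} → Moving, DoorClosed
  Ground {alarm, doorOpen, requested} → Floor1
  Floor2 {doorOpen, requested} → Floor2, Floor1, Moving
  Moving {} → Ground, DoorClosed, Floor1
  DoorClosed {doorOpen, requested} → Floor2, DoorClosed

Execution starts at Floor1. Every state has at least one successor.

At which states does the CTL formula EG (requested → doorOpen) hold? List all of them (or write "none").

States satisfying requested → doorOpen: {Ground, Floor2, Moving, DoorClosed}.
States satisfying EG (requested → doorOpen): {Floor2, Moving, DoorClosed}.

{Floor2, Moving, DoorClosed}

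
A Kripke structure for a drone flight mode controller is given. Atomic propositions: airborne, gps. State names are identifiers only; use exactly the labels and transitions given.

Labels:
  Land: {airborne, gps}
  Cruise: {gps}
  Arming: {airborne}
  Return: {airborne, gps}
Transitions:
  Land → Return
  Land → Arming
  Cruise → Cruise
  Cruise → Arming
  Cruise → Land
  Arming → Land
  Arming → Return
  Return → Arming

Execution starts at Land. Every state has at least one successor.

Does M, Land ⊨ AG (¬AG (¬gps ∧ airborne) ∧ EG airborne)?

Yes

States satisfying ¬AG (¬gps ∧ airborne) ∧ EG airborne: {Land, Arming, Return}.
States satisfying AG (¬AG (¬gps ∧ airborne) ∧ EG airborne): {Land, Arming, Return}.
Every state reachable from Land satisfies ¬AG (¬gps ∧ airborne) ∧ EG airborne.
Land ∈ Sat(AG (¬AG (¬gps ∧ airborne) ∧ EG airborne)).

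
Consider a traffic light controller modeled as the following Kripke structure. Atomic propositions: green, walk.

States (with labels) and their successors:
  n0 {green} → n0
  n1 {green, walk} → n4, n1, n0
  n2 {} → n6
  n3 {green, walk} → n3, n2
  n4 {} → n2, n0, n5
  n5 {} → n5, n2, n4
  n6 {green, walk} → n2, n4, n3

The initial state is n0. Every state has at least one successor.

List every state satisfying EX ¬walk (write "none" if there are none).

{n0, n1, n3, n4, n5, n6}

States satisfying ¬walk: {n0, n2, n4, n5}.
States satisfying EX ¬walk: {n0, n1, n3, n4, n5, n6}.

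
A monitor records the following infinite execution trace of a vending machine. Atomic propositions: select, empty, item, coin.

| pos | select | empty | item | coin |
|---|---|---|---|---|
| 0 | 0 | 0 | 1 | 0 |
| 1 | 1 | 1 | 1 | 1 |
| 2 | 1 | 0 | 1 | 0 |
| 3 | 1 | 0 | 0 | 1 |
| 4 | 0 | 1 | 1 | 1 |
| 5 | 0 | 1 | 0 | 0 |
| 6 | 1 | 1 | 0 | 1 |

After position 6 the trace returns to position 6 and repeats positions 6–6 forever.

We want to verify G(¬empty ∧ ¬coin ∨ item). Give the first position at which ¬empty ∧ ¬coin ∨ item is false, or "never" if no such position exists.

3

Check ¬empty ∧ ¬coin ∨ item at each position in order: 0 ✓, 1 ✓, 2 ✓.
At position 3 the labels are {coin, select}, so ¬empty ∧ ¬coin ∨ item is false there. This is the first violation.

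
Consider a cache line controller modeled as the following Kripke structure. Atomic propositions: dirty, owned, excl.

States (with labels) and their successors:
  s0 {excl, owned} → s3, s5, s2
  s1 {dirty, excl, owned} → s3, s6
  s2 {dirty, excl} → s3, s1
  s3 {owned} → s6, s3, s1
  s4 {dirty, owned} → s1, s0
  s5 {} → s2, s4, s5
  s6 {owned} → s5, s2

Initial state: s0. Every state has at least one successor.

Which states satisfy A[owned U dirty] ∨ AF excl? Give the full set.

{s0, s1, s2, s4}

States satisfying owned: {s0, s1, s3, s4, s6}.
States satisfying dirty: {s1, s2, s4}.
States satisfying A[owned U dirty]: {s1, s2, s4}.
States satisfying excl: {s0, s1, s2}.
States satisfying AF excl: {s0, s1, s2, s4}.
States satisfying A[owned U dirty] ∨ AF excl: {s0, s1, s2, s4}.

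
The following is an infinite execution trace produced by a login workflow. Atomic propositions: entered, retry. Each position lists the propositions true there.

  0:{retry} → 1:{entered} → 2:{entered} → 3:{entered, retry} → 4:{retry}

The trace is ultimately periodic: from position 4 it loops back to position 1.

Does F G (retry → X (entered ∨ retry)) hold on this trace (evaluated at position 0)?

G (retry → X (entered ∨ retry)) holds at position 0, which is reachable from 0, so F G (retry → X (entered ∨ retry)) holds.

Holds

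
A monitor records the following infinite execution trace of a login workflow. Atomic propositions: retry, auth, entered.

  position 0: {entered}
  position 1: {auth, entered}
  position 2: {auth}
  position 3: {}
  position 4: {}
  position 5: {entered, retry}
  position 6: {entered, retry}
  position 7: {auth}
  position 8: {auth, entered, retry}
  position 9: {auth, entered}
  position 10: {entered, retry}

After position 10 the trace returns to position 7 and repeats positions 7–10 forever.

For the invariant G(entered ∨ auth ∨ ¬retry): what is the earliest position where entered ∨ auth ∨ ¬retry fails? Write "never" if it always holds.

never

entered ∨ auth ∨ ¬retry holds at every position 0..10, and those are all the positions the trace ever visits, so the invariant G(entered ∨ auth ∨ ¬retry) is never violated.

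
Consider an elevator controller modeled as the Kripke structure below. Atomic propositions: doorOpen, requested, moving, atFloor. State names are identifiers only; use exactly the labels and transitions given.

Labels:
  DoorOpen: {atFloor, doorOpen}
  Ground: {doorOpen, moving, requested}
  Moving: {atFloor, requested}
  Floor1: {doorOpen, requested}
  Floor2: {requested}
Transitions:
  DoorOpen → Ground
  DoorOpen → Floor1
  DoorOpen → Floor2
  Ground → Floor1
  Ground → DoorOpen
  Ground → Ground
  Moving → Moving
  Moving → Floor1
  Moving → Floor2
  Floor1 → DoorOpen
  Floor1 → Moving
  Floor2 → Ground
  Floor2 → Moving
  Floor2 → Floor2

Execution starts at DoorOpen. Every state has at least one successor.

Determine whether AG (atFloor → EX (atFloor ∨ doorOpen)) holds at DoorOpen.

States satisfying atFloor → EX (atFloor ∨ doorOpen): {DoorOpen, Ground, Moving, Floor1, Floor2}.
States satisfying AG (atFloor → EX (atFloor ∨ doorOpen)): {DoorOpen, Ground, Moving, Floor1, Floor2}.
Every state reachable from DoorOpen satisfies atFloor → EX (atFloor ∨ doorOpen).
DoorOpen ∈ Sat(AG (atFloor → EX (atFloor ∨ doorOpen))).

Yes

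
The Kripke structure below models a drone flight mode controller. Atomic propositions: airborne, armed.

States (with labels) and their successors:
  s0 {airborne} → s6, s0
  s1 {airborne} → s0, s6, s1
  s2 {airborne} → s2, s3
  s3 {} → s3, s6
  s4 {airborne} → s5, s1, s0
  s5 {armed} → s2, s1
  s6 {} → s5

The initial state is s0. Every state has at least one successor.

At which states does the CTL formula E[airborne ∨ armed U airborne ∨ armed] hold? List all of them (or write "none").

{s0, s1, s2, s4, s5}

States satisfying airborne ∨ armed: {s0, s1, s2, s4, s5}.
States satisfying E[airborne ∨ armed U airborne ∨ armed]: {s0, s1, s2, s4, s5}.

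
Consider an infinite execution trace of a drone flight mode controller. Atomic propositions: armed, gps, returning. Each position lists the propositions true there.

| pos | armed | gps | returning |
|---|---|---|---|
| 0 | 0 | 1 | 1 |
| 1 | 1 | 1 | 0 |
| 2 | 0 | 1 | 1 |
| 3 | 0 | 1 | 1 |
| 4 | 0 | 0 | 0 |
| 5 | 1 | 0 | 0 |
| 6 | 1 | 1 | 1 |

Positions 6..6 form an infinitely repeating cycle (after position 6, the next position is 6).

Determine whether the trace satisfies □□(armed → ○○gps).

□(armed → ○○gps) holds at every position 0..6, and those are all positions ever visited, so □□(armed → ○○gps) holds.

Satisfied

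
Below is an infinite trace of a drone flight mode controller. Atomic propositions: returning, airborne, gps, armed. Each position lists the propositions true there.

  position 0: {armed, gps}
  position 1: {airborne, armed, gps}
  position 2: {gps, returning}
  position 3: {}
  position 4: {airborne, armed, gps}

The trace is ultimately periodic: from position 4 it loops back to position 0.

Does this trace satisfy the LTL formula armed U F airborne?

Walking from position 0: F airborne first holds at position 0, and armed holds at every earlier position along the way, so armed U F airborne holds.

Holds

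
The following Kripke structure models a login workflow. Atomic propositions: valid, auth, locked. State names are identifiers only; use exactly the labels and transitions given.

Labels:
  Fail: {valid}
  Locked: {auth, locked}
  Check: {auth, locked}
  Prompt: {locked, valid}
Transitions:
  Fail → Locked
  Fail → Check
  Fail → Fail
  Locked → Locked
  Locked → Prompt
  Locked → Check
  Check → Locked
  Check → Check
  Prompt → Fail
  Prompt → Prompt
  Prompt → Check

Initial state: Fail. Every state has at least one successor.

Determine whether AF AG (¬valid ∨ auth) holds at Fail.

States satisfying AG (¬valid ∨ auth): ∅.
States satisfying AF AG (¬valid ∨ auth): ∅.
There is a path from Fail along which AG (¬valid ∨ auth) never holds.
Fail ∉ Sat(AF AG (¬valid ∨ auth)).

Violated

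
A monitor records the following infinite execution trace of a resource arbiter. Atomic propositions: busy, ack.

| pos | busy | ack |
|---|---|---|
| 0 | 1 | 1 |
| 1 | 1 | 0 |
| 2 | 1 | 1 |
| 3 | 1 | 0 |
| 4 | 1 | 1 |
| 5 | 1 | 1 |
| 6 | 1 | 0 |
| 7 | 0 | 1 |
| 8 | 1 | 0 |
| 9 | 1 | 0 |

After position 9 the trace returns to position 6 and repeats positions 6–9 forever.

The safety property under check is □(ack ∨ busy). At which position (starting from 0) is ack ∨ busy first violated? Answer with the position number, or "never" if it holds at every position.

ack ∨ busy holds at every position 0..9, and those are all the positions the trace ever visits, so the invariant □(ack ∨ busy) is never violated.

never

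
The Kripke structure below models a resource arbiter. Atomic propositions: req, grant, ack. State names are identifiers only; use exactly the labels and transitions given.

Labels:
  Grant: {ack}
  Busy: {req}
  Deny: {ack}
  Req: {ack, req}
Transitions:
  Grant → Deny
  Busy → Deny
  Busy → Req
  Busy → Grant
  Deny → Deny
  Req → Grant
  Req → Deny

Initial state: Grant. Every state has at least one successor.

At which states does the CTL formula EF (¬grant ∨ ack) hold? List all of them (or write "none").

{Grant, Busy, Deny, Req}

States satisfying ¬grant ∨ ack: {Grant, Busy, Deny, Req}.
States satisfying EF (¬grant ∨ ack): {Grant, Busy, Deny, Req}.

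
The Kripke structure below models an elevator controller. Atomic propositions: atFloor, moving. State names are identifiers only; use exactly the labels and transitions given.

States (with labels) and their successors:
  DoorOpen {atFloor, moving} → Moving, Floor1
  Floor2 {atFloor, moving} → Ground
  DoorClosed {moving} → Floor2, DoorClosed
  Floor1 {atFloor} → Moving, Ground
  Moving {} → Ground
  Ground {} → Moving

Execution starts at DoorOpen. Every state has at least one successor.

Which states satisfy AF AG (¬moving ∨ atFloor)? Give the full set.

{DoorOpen, Floor2, Floor1, Moving, Ground}

States satisfying AG (¬moving ∨ atFloor): {DoorOpen, Floor2, Floor1, Moving, Ground}.
States satisfying AF AG (¬moving ∨ atFloor): {DoorOpen, Floor2, Floor1, Moving, Ground}.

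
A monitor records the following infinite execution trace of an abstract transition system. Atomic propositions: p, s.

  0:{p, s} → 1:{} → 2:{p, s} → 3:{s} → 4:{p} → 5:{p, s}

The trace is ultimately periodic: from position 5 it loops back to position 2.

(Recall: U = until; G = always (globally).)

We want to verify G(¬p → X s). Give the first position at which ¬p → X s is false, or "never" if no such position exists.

Check ¬p → X s at each position in order: 0 ✓, 1 ✓, 2 ✓.
At position 3 the labels are {s} and the next position 4 has {p}, so ¬p → X s is false there. This is the first violation.

3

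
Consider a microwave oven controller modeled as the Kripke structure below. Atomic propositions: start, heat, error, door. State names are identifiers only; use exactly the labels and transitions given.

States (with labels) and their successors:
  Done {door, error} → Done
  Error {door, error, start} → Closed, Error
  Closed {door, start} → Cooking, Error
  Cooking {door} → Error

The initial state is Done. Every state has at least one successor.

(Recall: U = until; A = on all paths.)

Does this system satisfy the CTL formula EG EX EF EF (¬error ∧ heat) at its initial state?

States satisfying EX EF EF (¬error ∧ heat): ∅.
States satisfying EG EX EF EF (¬error ∧ heat): ∅.
No suitable path/successor from Done witnesses the formula.
Done ∉ Sat(EG EX EF EF (¬error ∧ heat)).

No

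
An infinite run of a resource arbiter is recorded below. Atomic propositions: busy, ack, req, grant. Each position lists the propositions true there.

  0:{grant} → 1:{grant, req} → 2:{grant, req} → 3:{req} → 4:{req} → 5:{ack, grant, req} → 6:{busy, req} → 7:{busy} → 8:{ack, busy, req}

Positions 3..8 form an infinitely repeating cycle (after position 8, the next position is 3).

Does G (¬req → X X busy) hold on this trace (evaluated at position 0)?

¬req → X X busy must hold at every position from 0 onward. It fails at position 0, so G (¬req → X X busy) is false.
Positions where ¬req holds: 0, 7.
Check X X busy at each: 0→fails, 7→fails.

Does not hold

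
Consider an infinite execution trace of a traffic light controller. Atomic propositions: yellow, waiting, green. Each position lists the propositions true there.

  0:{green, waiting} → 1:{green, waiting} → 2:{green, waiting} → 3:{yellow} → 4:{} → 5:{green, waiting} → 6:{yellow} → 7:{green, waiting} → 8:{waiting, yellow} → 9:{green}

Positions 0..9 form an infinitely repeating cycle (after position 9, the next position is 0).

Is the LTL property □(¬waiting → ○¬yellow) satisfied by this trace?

¬waiting → ○¬yellow holds at every position 0..9, and those are all positions ever visited, so □(¬waiting → ○¬yellow) holds.
Positions where ¬waiting holds: 3, 4, 6, 9.
Check ○¬yellow at each: 3→ok, 4→ok, 6→ok, 9→ok.

Holds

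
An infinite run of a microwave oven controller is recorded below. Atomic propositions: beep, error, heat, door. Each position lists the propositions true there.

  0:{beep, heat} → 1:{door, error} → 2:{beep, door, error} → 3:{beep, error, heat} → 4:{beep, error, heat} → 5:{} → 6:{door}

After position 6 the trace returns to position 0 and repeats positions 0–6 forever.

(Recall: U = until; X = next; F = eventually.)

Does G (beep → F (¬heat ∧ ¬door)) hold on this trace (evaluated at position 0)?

beep → F (¬heat ∧ ¬door) holds at every position 0..6, and those are all positions ever visited, so G (beep → F (¬heat ∧ ¬door)) holds.
Positions where beep holds: 0, 2, 3, 4.
Check F (¬heat ∧ ¬door) at each: 0→ok, 2→ok, 3→ok, 4→ok.

Yes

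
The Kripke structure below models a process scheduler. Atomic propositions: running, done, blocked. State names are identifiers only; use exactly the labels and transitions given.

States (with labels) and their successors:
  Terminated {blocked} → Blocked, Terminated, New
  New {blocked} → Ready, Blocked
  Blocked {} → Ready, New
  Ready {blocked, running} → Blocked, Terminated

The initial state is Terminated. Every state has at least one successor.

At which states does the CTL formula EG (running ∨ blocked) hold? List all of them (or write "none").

States satisfying running ∨ blocked: {Terminated, New, Ready}.
States satisfying EG (running ∨ blocked): {Terminated, New, Ready}.

{Terminated, New, Ready}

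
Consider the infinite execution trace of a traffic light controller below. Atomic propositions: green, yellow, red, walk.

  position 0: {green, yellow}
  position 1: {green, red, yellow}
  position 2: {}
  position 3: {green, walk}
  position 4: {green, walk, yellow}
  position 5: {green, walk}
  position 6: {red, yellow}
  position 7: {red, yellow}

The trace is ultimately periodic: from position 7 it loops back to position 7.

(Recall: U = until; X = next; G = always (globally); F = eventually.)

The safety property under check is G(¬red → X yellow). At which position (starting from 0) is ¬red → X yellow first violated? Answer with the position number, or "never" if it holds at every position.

Check ¬red → X yellow at each position in order: 0 ✓, 1 ✓.
At position 2 the labels are {} and the next position 3 has {green, walk}, so ¬red → X yellow is false there. This is the first violation.

2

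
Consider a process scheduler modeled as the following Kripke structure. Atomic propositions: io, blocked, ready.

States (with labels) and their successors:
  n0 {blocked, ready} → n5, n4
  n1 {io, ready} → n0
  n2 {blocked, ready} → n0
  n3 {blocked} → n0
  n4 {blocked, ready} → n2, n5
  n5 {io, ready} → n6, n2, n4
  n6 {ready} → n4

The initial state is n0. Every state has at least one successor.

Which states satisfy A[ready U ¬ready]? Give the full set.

{n3}

States satisfying ready: {n0, n1, n2, n4, n5, n6}.
States satisfying ¬ready: {n3}.
States satisfying A[ready U ¬ready]: {n3}.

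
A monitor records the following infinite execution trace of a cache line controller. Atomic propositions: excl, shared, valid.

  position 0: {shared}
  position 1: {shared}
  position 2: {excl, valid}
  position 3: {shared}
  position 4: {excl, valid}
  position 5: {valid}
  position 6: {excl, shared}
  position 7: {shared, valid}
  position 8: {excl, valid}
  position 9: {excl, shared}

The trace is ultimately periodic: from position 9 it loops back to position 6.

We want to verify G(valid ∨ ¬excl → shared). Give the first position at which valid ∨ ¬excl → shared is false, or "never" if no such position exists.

Check valid ∨ ¬excl → shared at each position in order: 0 ✓, 1 ✓.
At position 2 the labels are {excl, valid}, so valid ∨ ¬excl → shared is false there. This is the first violation.

2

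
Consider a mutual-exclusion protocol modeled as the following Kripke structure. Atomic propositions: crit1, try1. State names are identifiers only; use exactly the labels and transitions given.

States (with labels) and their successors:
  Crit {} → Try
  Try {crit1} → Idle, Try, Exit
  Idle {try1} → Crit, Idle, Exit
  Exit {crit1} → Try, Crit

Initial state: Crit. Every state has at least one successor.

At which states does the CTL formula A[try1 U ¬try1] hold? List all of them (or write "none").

{Crit, Try, Exit}

States satisfying try1: {Idle}.
States satisfying ¬try1: {Crit, Try, Exit}.
States satisfying A[try1 U ¬try1]: {Crit, Try, Exit}.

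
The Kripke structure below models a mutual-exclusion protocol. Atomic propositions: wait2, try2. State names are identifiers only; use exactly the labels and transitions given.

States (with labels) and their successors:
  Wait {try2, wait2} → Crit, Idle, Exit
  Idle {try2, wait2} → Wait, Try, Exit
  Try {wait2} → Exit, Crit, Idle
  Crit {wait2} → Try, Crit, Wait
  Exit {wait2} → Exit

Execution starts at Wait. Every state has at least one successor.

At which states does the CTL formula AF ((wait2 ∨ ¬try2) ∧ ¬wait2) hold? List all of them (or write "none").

none

States satisfying (wait2 ∨ ¬try2) ∧ ¬wait2: ∅.
States satisfying AF ((wait2 ∨ ¬try2) ∧ ¬wait2): ∅.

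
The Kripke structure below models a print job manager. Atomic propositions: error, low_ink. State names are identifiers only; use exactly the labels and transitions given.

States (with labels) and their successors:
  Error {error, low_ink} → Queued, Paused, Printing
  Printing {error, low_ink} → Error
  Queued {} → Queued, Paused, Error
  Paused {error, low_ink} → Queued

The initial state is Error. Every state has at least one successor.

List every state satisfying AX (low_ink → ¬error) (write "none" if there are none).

States satisfying low_ink → ¬error: {Queued}.
States satisfying AX (low_ink → ¬error): {Paused}.

{Paused}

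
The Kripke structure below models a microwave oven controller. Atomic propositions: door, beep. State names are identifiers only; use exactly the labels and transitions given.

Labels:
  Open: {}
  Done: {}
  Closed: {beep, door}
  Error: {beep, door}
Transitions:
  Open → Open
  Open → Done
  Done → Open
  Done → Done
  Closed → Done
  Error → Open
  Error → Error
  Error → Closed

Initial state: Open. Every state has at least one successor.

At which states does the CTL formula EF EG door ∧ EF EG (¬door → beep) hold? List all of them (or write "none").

{Error}

States satisfying EG door: {Error}.
States satisfying EF EG door: {Error}.
States satisfying EG (¬door → beep): {Error}.
States satisfying EF EG (¬door → beep): {Error}.
States satisfying EF EG door ∧ EF EG (¬door → beep): {Error}.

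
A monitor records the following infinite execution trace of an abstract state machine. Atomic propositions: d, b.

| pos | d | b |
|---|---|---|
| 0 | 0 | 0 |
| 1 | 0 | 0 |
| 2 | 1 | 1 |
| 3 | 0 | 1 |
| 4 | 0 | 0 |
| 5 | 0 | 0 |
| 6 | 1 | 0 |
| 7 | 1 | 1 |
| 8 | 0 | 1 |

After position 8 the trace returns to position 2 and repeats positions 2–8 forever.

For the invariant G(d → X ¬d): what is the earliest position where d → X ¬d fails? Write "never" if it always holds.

Check d → X ¬d at each position in order: 0 ✓, 1 ✓, 2 ✓, 3 ✓, 4 ✓, 5 ✓.
At position 6 the labels are {d} and the next position 7 has {b, d}, so d → X ¬d is false there. This is the first violation.

6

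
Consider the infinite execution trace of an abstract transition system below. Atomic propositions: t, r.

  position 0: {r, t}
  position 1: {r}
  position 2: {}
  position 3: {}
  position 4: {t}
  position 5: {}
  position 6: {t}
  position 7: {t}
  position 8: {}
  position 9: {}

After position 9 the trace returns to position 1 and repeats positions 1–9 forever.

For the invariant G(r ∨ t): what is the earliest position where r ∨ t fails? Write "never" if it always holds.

Check r ∨ t at each position in order: 0 ✓, 1 ✓.
At position 2 the labels are {}, so r ∨ t is false there. This is the first violation.

2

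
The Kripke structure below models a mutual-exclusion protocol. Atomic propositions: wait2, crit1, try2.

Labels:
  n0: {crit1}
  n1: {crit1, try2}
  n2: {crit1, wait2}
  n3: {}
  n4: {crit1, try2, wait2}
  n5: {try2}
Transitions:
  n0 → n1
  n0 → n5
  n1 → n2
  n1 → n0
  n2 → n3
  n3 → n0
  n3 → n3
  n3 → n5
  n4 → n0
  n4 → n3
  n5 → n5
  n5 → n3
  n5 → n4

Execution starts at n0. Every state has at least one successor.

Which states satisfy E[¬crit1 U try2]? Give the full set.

{n1, n3, n4, n5}

States satisfying ¬crit1: {n3, n5}.
States satisfying try2: {n1, n4, n5}.
States satisfying E[¬crit1 U try2]: {n1, n3, n4, n5}.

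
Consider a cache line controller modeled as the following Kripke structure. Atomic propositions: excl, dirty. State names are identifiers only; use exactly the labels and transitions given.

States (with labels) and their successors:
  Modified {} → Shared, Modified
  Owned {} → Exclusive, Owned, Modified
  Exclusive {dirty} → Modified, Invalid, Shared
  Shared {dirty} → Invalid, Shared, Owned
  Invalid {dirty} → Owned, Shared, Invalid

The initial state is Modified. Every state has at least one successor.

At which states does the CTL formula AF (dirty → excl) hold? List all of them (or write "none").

States satisfying dirty → excl: {Modified, Owned}.
States satisfying AF (dirty → excl): {Modified, Owned}.

{Modified, Owned}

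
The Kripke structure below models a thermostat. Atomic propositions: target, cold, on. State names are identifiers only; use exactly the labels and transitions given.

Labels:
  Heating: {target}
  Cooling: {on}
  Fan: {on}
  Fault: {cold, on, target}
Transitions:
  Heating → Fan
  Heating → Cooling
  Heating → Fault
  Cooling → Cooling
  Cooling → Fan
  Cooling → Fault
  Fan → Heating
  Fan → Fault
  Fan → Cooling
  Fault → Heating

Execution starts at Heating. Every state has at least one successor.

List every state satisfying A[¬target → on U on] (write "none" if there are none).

States satisfying ¬target → on: {Heating, Cooling, Fan, Fault}.
States satisfying on: {Cooling, Fan, Fault}.
States satisfying A[¬target → on U on]: {Heating, Cooling, Fan, Fault}.

{Heating, Cooling, Fan, Fault}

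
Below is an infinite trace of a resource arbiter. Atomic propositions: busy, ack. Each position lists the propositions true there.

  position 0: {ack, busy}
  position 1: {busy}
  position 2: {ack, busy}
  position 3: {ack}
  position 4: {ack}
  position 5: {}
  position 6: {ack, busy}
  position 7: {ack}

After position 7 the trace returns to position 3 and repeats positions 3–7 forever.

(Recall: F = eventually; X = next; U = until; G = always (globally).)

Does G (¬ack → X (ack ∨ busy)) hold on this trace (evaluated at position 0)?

Yes

¬ack → X (ack ∨ busy) holds at every position 0..7, and those are all positions ever visited, so G (¬ack → X (ack ∨ busy)) holds.
Positions where ¬ack holds: 1, 5.
Check X (ack ∨ busy) at each: 1→ok, 5→ok.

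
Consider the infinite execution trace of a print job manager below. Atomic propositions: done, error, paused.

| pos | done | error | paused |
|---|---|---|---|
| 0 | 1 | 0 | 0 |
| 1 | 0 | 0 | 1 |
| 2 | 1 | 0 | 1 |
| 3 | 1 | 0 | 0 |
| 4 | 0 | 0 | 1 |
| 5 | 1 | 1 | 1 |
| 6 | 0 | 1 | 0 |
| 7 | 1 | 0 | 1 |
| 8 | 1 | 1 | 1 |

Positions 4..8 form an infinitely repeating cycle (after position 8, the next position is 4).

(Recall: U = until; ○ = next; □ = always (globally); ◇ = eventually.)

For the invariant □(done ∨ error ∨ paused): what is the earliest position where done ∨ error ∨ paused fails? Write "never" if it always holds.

done ∨ error ∨ paused holds at every position 0..8, and those are all the positions the trace ever visits, so the invariant □(done ∨ error ∨ paused) is never violated.

never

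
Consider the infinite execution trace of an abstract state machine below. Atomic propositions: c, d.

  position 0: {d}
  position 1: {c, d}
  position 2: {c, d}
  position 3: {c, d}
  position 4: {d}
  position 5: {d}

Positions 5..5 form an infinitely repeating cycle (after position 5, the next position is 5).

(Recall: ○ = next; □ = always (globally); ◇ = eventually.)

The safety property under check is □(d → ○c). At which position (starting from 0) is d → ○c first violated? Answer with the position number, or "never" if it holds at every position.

Check d → ○c at each position in order: 0 ✓, 1 ✓, 2 ✓.
At position 3 the labels are {c, d} and the next position 4 has {d}, so d → ○c is false there. This is the first violation.

3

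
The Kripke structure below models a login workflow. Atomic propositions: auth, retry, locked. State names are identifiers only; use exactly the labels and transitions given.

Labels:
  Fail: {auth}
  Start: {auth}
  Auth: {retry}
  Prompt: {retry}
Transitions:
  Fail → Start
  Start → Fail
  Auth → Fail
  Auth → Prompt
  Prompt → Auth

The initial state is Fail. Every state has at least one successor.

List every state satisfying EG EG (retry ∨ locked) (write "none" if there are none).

{Auth, Prompt}

States satisfying EG (retry ∨ locked): {Auth, Prompt}.
States satisfying EG EG (retry ∨ locked): {Auth, Prompt}.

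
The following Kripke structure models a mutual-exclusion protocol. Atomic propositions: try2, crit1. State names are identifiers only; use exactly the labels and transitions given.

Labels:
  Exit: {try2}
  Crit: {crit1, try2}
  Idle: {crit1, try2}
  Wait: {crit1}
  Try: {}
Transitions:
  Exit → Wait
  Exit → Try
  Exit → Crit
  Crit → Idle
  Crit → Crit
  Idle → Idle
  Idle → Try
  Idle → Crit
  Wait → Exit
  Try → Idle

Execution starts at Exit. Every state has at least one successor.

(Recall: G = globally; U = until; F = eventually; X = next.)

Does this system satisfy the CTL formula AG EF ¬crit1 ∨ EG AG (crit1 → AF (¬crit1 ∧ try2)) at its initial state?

Satisfied

States satisfying EF ¬crit1: {Exit, Crit, Idle, Wait, Try}.
States satisfying AG EF ¬crit1: {Exit, Crit, Idle, Wait, Try}.
States satisfying AG (crit1 → AF (¬crit1 ∧ try2)): ∅.
States satisfying EG AG (crit1 → AF (¬crit1 ∧ try2)): ∅.
States satisfying AG EF ¬crit1 ∨ EG AG (crit1 → AF (¬crit1 ∧ try2)): {Exit, Crit, Idle, Wait, Try}.
Exit ∈ Sat(AG EF ¬crit1 ∨ EG AG (crit1 → AF (¬crit1 ∧ try2))).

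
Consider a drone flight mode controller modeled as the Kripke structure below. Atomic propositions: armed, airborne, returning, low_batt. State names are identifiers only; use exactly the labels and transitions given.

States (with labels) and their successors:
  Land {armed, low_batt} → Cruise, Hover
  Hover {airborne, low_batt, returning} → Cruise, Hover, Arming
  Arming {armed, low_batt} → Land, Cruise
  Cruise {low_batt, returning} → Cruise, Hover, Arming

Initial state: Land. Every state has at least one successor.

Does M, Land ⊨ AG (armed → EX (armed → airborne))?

Satisfied

States satisfying armed → EX (armed → airborne): {Land, Hover, Arming, Cruise}.
States satisfying AG (armed → EX (armed → airborne)): {Land, Hover, Arming, Cruise}.
Every state reachable from Land satisfies armed → EX (armed → airborne).
Land ∈ Sat(AG (armed → EX (armed → airborne))).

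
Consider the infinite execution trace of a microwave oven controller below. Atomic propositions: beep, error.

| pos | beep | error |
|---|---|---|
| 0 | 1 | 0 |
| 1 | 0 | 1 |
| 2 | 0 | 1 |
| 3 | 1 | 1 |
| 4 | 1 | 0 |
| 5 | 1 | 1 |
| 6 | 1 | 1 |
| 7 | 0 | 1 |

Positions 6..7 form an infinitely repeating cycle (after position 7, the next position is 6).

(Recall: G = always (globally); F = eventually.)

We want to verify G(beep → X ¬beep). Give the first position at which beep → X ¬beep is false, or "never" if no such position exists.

Check beep → X ¬beep at each position in order: 0 ✓, 1 ✓, 2 ✓.
At position 3 the labels are {beep, error} and the next position 4 has {beep}, so beep → X ¬beep is false there. This is the first violation.

3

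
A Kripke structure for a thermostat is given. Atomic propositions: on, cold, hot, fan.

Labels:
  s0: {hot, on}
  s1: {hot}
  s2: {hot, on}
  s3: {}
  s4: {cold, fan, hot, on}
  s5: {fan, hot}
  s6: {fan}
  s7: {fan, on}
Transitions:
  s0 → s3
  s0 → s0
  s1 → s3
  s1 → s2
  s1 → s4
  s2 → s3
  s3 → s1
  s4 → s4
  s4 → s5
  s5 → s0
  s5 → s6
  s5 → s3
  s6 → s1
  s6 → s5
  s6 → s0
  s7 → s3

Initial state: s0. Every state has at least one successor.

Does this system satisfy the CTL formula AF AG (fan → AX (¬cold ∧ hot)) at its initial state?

States satisfying AG (fan → AX (¬cold ∧ hot)): ∅.
States satisfying AF AG (fan → AX (¬cold ∧ hot)): ∅.
There is a path from s0 along which AG (fan → AX (¬cold ∧ hot)) never holds.
s0 ∉ Sat(AF AG (fan → AX (¬cold ∧ hot))).

Does not hold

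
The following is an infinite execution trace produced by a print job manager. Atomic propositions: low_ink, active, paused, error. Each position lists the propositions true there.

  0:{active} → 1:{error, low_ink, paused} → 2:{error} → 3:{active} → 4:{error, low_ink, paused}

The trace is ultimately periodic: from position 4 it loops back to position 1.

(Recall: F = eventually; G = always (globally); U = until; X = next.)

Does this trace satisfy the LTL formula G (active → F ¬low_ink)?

active → F ¬low_ink holds at every position 0..4, and those are all positions ever visited, so G (active → F ¬low_ink) holds.
Positions where active holds: 0, 3.
Check F ¬low_ink at each: 0→ok, 3→ok.

Holds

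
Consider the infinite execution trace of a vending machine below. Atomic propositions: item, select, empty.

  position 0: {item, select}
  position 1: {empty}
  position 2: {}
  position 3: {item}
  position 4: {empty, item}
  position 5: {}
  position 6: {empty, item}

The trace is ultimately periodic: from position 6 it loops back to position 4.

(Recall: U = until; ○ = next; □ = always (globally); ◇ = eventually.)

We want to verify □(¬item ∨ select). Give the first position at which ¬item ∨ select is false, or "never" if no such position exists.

Check ¬item ∨ select at each position in order: 0 ✓, 1 ✓, 2 ✓.
At position 3 the labels are {item}, so ¬item ∨ select is false there. This is the first violation.

3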